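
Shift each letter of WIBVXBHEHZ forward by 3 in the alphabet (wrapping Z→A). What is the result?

W(22): 22+3=25 → Z
I(8): 8+3=11 → L
B(1): 1+3=4 → E
V(21): 21+3=24 → Y
X(23): 23+3=26≡0 → A
B(1): 1+3=4 → E
H(7): 7+3=10 → K
E(4): 4+3=7 → H
H(7): 7+3=10 → K
Z(25): 25+3=28≡2 → C

ZLEYAEKHKC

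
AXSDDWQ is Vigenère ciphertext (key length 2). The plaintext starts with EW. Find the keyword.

WB

Subtract each crib letter from the matching ciphertext letter (mod 26):
A(0)−E(4)=-4≡22 → W
X(23)−W(22)=1 → B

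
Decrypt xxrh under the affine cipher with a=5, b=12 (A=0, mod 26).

xxbz

The inverse of 5 mod 26 is 21, since 5·21=105≡1. Apply D(y)=21·(y−12) mod 26:
x(23): 21·(23−12)=231≡23 → x
x(23): 21·(23−12)=231≡23 → x
r(17): 21·(17−12)=105≡1 → b
h(7): 21·(7−12)=-105≡25 → z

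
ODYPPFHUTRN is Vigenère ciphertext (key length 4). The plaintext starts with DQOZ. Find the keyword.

Subtract each crib letter from the matching ciphertext letter (mod 26):
O(14)−D(3)=11 → L
D(3)−Q(16)=-13≡13 → N
Y(24)−O(14)=10 → K
P(15)−Z(25)=-10≡16 → Q

LNKQ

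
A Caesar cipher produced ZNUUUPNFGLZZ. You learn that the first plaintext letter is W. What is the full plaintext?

From the crib: Z(25)−W(22)=3, so the shift is 3.
Subtract 3 from each ciphertext letter:
Z(25): 25−3=22 → W
N(13): 13−3=10 → K
U(20): 20−3=17 → R
U(20): 20−3=17 → R
U(20): 20−3=17 → R
P(15): 15−3=12 → M
N(13): 13−3=10 → K
F(5): 5−3=2 → C
G(6): 6−3=3 → D
L(11): 11−3=8 → I
Z(25): 25−3=22 → W
Z(25): 25−3=22 → W

WKRRRMKCDIWW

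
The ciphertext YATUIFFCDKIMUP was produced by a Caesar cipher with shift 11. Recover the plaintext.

Y(24): 24−11=13 → N
A(0): 0−11=-11≡15 → P
T(19): 19−11=8 → I
U(20): 20−11=9 → J
I(8): 8−11=-3≡23 → X
F(5): 5−11=-6≡20 → U
F(5): 5−11=-6≡20 → U
C(2): 2−11=-9≡17 → R
D(3): 3−11=-8≡18 → S
K(10): 10−11=-1≡25 → Z
I(8): 8−11=-3≡23 → X
M(12): 12−11=1 → B
U(20): 20−11=9 → J
P(15): 15−11=4 → E

NPIJXUURSZXBJE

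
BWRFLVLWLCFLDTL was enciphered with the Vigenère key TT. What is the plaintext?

Repeat the key across the ciphertext: TTTTTTTTTTTTTTT
B(1)−T(19): -18≡8 → I
W(22)−T(19): 3 → D
R(17)−T(19): -2≡24 → Y
F(5)−T(19): -14≡12 → M
L(11)−T(19): -8≡18 → S
V(21)−T(19): 2 → C
L(11)−T(19): -8≡18 → S
W(22)−T(19): 3 → D
L(11)−T(19): -8≡18 → S
C(2)−T(19): -17≡9 → J
F(5)−T(19): -14≡12 → M
L(11)−T(19): -8≡18 → S
D(3)−T(19): -16≡10 → K
T(19)−T(19): 0 → A
L(11)−T(19): -8≡18 → S

IDYMSCSDSJMSKAS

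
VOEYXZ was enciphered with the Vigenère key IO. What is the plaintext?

Repeat the key across the ciphertext: IOIOIO
V(21)−I(8): 13 → N
O(14)−O(14): 0 → A
E(4)−I(8): -4≡22 → W
Y(24)−O(14): 10 → K
X(23)−I(8): 15 → P
Z(25)−O(14): 11 → L

NAWKPL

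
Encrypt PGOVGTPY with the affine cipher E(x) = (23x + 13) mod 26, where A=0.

P(15): 23·15+13=358≡20 → U
G(6): 23·6+13=151≡21 → V
O(14): 23·14+13=335≡23 → X
V(21): 23·21+13=496≡2 → C
G(6): 23·6+13=151≡21 → V
T(19): 23·19+13=450≡8 → I
P(15): 23·15+13=358≡20 → U
Y(24): 23·24+13=565≡19 → T

UVXCVIUT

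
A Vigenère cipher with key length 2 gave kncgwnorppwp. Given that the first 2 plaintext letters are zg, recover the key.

lh

Subtract each crib letter from the matching ciphertext letter (mod 26):
k(10)−z(25)=-15≡11 → l
n(13)−g(6)=7 → h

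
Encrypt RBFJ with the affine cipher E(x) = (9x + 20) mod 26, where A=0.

R(17): 9·17+20=173≡17 → R
B(1): 9·1+20=29≡3 → D
F(5): 9·5+20=65≡13 → N
J(9): 9·9+20=101≡23 → X

RDNX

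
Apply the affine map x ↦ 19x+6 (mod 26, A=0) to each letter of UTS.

U(20): 19·20+6=386≡22 → W
T(19): 19·19+6=367≡3 → D
S(18): 19·18+6=348≡10 → K

WDK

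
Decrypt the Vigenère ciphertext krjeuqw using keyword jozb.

bdkdlcx

Repeat the key across the ciphertext: jozbjoz
k(10)−j(9): 1 → b
r(17)−o(14): 3 → d
j(9)−z(25): -16≡10 → k
e(4)−b(1): 3 → d
u(20)−j(9): 11 → l
q(16)−o(14): 2 → c
w(22)−z(25): -3≡23 → x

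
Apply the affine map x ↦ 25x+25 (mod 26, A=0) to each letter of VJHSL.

EQSHO

V(21): 25·21+25=550≡4 → E
J(9): 25·9+25=250≡16 → Q
H(7): 25·7+25=200≡18 → S
S(18): 25·18+25=475≡7 → H
L(11): 25·11+25=300≡14 → O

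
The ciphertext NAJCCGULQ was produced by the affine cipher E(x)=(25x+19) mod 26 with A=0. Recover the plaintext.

The inverse of 25 mod 26 is 25, since 25·25=625≡1. Apply D(y)=25·(y−19) mod 26:
N(13): 25·(13−19)=-150≡6 → G
A(0): 25·(0−19)=-475≡19 → T
J(9): 25·(9−19)=-250≡10 → K
C(2): 25·(2−19)=-425≡17 → R
C(2): 25·(2−19)=-425≡17 → R
G(6): 25·(6−19)=-325≡13 → N
U(20): 25·(20−19)=25 → Z
L(11): 25·(11−19)=-200≡8 → I
Q(16): 25·(16−19)=-75≡3 → D

GTKRRNZID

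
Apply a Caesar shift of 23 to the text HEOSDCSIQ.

H(7): 7+23=30≡4 → E
E(4): 4+23=27≡1 → B
O(14): 14+23=37≡11 → L
S(18): 18+23=41≡15 → P
D(3): 3+23=26≡0 → A
C(2): 2+23=25 → Z
S(18): 18+23=41≡15 → P
I(8): 8+23=31≡5 → F
Q(16): 16+23=39≡13 → N

EBLPAZPFN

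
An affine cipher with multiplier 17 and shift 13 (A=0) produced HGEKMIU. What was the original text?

The inverse of 17 mod 26 is 23, since 17·23=391≡1. Apply D(y)=23·(y−13) mod 26:
H(7): 23·(7−13)=-138≡18 → S
G(6): 23·(6−13)=-161≡21 → V
E(4): 23·(4−13)=-207≡1 → B
K(10): 23·(10−13)=-69≡9 → J
M(12): 23·(12−13)=-23≡3 → D
I(8): 23·(8−13)=-115≡15 → P
U(20): 23·(20−13)=161≡5 → F

SVBJDPF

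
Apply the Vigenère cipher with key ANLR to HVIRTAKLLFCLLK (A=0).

HITITNVCLSNCLX

Repeat the key across the message: ANLRANLRANLRAN
H(7)+A(0): 7 → H
V(21)+N(13): 34≡8 → I
I(8)+L(11): 19 → T
R(17)+R(17): 34≡8 → I
T(19)+A(0): 19 → T
A(0)+N(13): 13 → N
K(10)+L(11): 21 → V
L(11)+R(17): 28≡2 → C
L(11)+A(0): 11 → L
F(5)+N(13): 18 → S
C(2)+L(11): 13 → N
L(11)+R(17): 28≡2 → C
L(11)+A(0): 11 → L
K(10)+N(13): 23 → X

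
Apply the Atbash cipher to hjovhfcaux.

h(7) → s(18)
j(9) → q(16)
o(14) → l(11)
v(21) → e(4)
h(7) → s(18)
f(5) → u(20)
c(2) → x(23)
a(0) → z(25)
u(20) → f(5)
x(23) → c(2)

sqlesuxzfc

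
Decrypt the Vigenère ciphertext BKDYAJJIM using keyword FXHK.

Repeat the key across the ciphertext: FXHKFXHKF
B(1)−F(5): -4≡22 → W
K(10)−X(23): -13≡13 → N
D(3)−H(7): -4≡22 → W
Y(24)−K(10): 14 → O
A(0)−F(5): -5≡21 → V
J(9)−X(23): -14≡12 → M
J(9)−H(7): 2 → C
I(8)−K(10): -2≡24 → Y
M(12)−F(5): 7 → H

WNWOVMCYH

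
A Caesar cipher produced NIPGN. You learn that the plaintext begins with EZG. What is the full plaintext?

From the crib: N(13)−E(4)=9, so the shift is 9.
Subtract 9 from each ciphertext letter:
N(13): 13−9=4 → E
I(8): 8−9=-1≡25 → Z
P(15): 15−9=6 → G
G(6): 6−9=-3≡23 → X
N(13): 13−9=4 → E

EZGXE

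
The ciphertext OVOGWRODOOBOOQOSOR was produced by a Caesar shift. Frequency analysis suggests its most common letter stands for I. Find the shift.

6

The most frequent ciphertext letter is O (appears 9 times).
O is position 14; I is position 8.
Shift = 6.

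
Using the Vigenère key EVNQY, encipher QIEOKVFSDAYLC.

UDREIZAFTYCGP

Repeat the key across the message: EVNQYEVNQYEVN
Q(16)+E(4): 20 → U
I(8)+V(21): 29≡3 → D
E(4)+N(13): 17 → R
O(14)+Q(16): 30≡4 → E
K(10)+Y(24): 34≡8 → I
V(21)+E(4): 25 → Z
F(5)+V(21): 26≡0 → A
S(18)+N(13): 31≡5 → F
D(3)+Q(16): 19 → T
A(0)+Y(24): 24 → Y
Y(24)+E(4): 28≡2 → C
L(11)+V(21): 32≡6 → G
C(2)+N(13): 15 → P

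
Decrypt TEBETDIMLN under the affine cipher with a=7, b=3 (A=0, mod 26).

GPWPGAXFQU

The inverse of 7 mod 26 is 15, since 7·15=105≡1. Apply D(y)=15·(y−3) mod 26:
T(19): 15·(19−3)=240≡6 → G
E(4): 15·(4−3)=15 → P
B(1): 15·(1−3)=-30≡22 → W
E(4): 15·(4−3)=15 → P
T(19): 15·(19−3)=240≡6 → G
D(3): 15·(3−3)=0 → A
I(8): 15·(8−3)=75≡23 → X
M(12): 15·(12−3)=135≡5 → F
L(11): 15·(11−3)=120≡16 → Q
N(13): 15·(13−3)=150≡20 → U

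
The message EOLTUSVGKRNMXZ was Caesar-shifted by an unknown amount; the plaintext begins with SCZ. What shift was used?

12

From the crib: E(4)−S(18)=-14≡12, so the shift is 12.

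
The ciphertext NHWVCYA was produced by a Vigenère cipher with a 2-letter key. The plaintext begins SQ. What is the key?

Subtract each crib letter from the matching ciphertext letter (mod 26):
N(13)−S(18)=-5≡21 → V
H(7)−Q(16)=-9≡17 → R

VR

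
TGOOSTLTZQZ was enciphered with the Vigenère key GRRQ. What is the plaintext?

Repeat the key across the ciphertext: GRRQGRRQGRR
T(19)−G(6): 13 → N
G(6)−R(17): -11≡15 → P
O(14)−R(17): -3≡23 → X
O(14)−Q(16): -2≡24 → Y
S(18)−G(6): 12 → M
T(19)−R(17): 2 → C
L(11)−R(17): -6≡20 → U
T(19)−Q(16): 3 → D
Z(25)−G(6): 19 → T
Q(16)−R(17): -1≡25 → Z
Z(25)−R(17): 8 → I

NPXYMCUDTZI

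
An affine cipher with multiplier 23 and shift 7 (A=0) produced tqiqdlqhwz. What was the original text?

The inverse of 23 mod 26 is 17, since 23·17=391≡1. Apply D(y)=17·(y−7) mod 26:
t(19): 17·(19−7)=204≡22 → w
q(16): 17·(16−7)=153≡23 → x
i(8): 17·(8−7)=17 → r
q(16): 17·(16−7)=153≡23 → x
d(3): 17·(3−7)=-68≡10 → k
l(11): 17·(11−7)=68≡16 → q
q(16): 17·(16−7)=153≡23 → x
h(7): 17·(7−7)=0 → a
w(22): 17·(22−7)=255≡21 → v
z(25): 17·(25−7)=306≡20 → u

wxrxkqxavu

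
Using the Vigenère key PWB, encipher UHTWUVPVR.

JDULQWERS

Repeat the key across the message: PWBPWBPWB
U(20)+P(15): 35≡9 → J
H(7)+W(22): 29≡3 → D
T(19)+B(1): 20 → U
W(22)+P(15): 37≡11 → L
U(20)+W(22): 42≡16 → Q
V(21)+B(1): 22 → W
P(15)+P(15): 30≡4 → E
V(21)+W(22): 43≡17 → R
R(17)+B(1): 18 → S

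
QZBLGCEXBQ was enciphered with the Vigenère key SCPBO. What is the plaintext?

YXMKSKCIAC

Repeat the key across the ciphertext: SCPBOSCPBO
Q(16)−S(18): -2≡24 → Y
Z(25)−C(2): 23 → X
B(1)−P(15): -14≡12 → M
L(11)−B(1): 10 → K
G(6)−O(14): -8≡18 → S
C(2)−S(18): -16≡10 → K
E(4)−C(2): 2 → C
X(23)−P(15): 8 → I
B(1)−B(1): 0 → A
Q(16)−O(14): 2 → C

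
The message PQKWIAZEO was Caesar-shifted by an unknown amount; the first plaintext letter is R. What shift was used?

24

From the crib: P(15)−R(17)=-2≡24, so the shift is 24.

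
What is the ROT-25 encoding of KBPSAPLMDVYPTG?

JAORZOKLCUXOSF

K(10): 10+25=35≡9 → J
B(1): 1+25=26≡0 → A
P(15): 15+25=40≡14 → O
S(18): 18+25=43≡17 → R
A(0): 0+25=25 → Z
P(15): 15+25=40≡14 → O
L(11): 11+25=36≡10 → K
M(12): 12+25=37≡11 → L
D(3): 3+25=28≡2 → C
V(21): 21+25=46≡20 → U
Y(24): 24+25=49≡23 → X
P(15): 15+25=40≡14 → O
T(19): 19+25=44≡18 → S
G(6): 6+25=31≡5 → F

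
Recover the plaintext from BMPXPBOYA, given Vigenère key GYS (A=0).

Repeat the key across the ciphertext: GYSGYSGYS
B(1)−G(6): -5≡21 → V
M(12)−Y(24): -12≡14 → O
P(15)−S(18): -3≡23 → X
X(23)−G(6): 17 → R
P(15)−Y(24): -9≡17 → R
B(1)−S(18): -17≡9 → J
O(14)−G(6): 8 → I
Y(24)−Y(24): 0 → A
A(0)−S(18): -18≡8 → I

VOXRRJIAI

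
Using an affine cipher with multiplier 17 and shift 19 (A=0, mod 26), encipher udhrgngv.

vsiwrgrm

u(20): 17·20+19=359≡21 → v
d(3): 17·3+19=70≡18 → s
h(7): 17·7+19=138≡8 → i
r(17): 17·17+19=308≡22 → w
g(6): 17·6+19=121≡17 → r
n(13): 17·13+19=240≡6 → g
g(6): 17·6+19=121≡17 → r
v(21): 17·21+19=376≡12 → m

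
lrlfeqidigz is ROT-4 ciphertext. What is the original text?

l(11): 11−4=7 → h
r(17): 17−4=13 → n
l(11): 11−4=7 → h
f(5): 5−4=1 → b
e(4): 4−4=0 → a
q(16): 16−4=12 → m
i(8): 8−4=4 → e
d(3): 3−4=-1≡25 → z
i(8): 8−4=4 → e
g(6): 6−4=2 → c
z(25): 25−4=21 → v

hnhbamezecv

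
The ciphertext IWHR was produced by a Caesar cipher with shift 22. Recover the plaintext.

I(8): 8−22=-14≡12 → M
W(22): 22−22=0 → A
H(7): 7−22=-15≡11 → L
R(17): 17−22=-5≡21 → V

MALV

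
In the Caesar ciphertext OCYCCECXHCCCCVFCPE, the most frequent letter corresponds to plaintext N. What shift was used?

15

The most frequent ciphertext letter is C (appears 9 times).
C is position 2; N is position 13.
Shift = -11≡15.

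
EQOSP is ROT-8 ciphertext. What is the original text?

E(4): 4−8=-4≡22 → W
Q(16): 16−8=8 → I
O(14): 14−8=6 → G
S(18): 18−8=10 → K
P(15): 15−8=7 → H

WIGKH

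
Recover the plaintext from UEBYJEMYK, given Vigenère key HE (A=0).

Repeat the key across the ciphertext: HEHEHEHEH
U(20)−H(7): 13 → N
E(4)−E(4): 0 → A
B(1)−H(7): -6≡20 → U
Y(24)−E(4): 20 → U
J(9)−H(7): 2 → C
E(4)−E(4): 0 → A
M(12)−H(7): 5 → F
Y(24)−E(4): 20 → U
K(10)−H(7): 3 → D

NAUUCAFUD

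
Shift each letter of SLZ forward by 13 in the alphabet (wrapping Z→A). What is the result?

S(18): 18+13=31≡5 → F
L(11): 11+13=24 → Y
Z(25): 25+13=38≡12 → M

FYM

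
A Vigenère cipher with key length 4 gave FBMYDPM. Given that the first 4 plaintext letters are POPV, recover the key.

Subtract each crib letter from the matching ciphertext letter (mod 26):
F(5)−P(15)=-10≡16 → Q
B(1)−O(14)=-13≡13 → N
M(12)−P(15)=-3≡23 → X
Y(24)−V(21)=3 → D

QNXD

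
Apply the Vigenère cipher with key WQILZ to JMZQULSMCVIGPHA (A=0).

Repeat the key across the message: WQILZWQILZWQILZ
J(9)+W(22): 31≡5 → F
M(12)+Q(16): 28≡2 → C
Z(25)+I(8): 33≡7 → H
Q(16)+L(11): 27≡1 → B
U(20)+Z(25): 45≡19 → T
L(11)+W(22): 33≡7 → H
S(18)+Q(16): 34≡8 → I
M(12)+I(8): 20 → U
C(2)+L(11): 13 → N
V(21)+Z(25): 46≡20 → U
I(8)+W(22): 30≡4 → E
G(6)+Q(16): 22 → W
P(15)+I(8): 23 → X
H(7)+L(11): 18 → S
A(0)+Z(25): 25 → Z

FCHBTHIUNUEWXSZ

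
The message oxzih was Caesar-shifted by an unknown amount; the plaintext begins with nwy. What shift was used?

1

From the crib: o(14)−n(13)=1, so the shift is 1.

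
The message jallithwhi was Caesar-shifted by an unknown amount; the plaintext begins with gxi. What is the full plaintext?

From the crib: j(9)−g(6)=3, so the shift is 3.
Subtract 3 from each ciphertext letter:
j(9): 9−3=6 → g
a(0): 0−3=-3≡23 → x
l(11): 11−3=8 → i
l(11): 11−3=8 → i
i(8): 8−3=5 → f
t(19): 19−3=16 → q
h(7): 7−3=4 → e
w(22): 22−3=19 → t
h(7): 7−3=4 → e
i(8): 8−3=5 → f

gxiifqetef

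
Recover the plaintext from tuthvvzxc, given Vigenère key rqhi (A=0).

cemzefspl

Repeat the key across the ciphertext: rqhirqhir
t(19)−r(17): 2 → c
u(20)−q(16): 4 → e
t(19)−h(7): 12 → m
h(7)−i(8): -1≡25 → z
v(21)−r(17): 4 → e
v(21)−q(16): 5 → f
z(25)−h(7): 18 → s
x(23)−i(8): 15 → p
c(2)−r(17): -15≡11 → l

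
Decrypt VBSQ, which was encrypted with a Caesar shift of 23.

YEVT

V(21): 21−23=-2≡24 → Y
B(1): 1−23=-22≡4 → E
S(18): 18−23=-5≡21 → V
Q(16): 16−23=-7≡19 → T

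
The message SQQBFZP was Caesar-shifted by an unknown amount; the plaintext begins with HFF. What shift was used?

11

From the crib: S(18)−H(7)=11, so the shift is 11.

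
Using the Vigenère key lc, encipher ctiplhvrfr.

Repeat the key across the message: lclclclclc
c(2)+l(11): 13 → n
t(19)+c(2): 21 → v
i(8)+l(11): 19 → t
p(15)+c(2): 17 → r
l(11)+l(11): 22 → w
h(7)+c(2): 9 → j
v(21)+l(11): 32≡6 → g
r(17)+c(2): 19 → t
f(5)+l(11): 16 → q
r(17)+c(2): 19 → t

nvtrwjgtqt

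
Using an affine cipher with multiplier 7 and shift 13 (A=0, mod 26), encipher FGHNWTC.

WDKALQB

F(5): 7·5+13=48≡22 → W
G(6): 7·6+13=55≡3 → D
H(7): 7·7+13=62≡10 → K
N(13): 7·13+13=104≡0 → A
W(22): 7·22+13=167≡11 → L
T(19): 7·19+13=146≡16 → Q
C(2): 7·2+13=27≡1 → B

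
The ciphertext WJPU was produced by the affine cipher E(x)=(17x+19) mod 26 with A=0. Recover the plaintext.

REMX

The inverse of 17 mod 26 is 23, since 17·23=391≡1. Apply D(y)=23·(y−19) mod 26:
W(22): 23·(22−19)=69≡17 → R
J(9): 23·(9−19)=-230≡4 → E
P(15): 23·(15−19)=-92≡12 → M
U(20): 23·(20−19)=23 → X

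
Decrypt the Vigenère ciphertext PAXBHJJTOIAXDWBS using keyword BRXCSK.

OJAZPZICRGINCFEQ

Repeat the key across the ciphertext: BRXCSKBRXCSKBRXC
P(15)−B(1): 14 → O
A(0)−R(17): -17≡9 → J
X(23)−X(23): 0 → A
B(1)−C(2): -1≡25 → Z
H(7)−S(18): -11≡15 → P
J(9)−K(10): -1≡25 → Z
J(9)−B(1): 8 → I
T(19)−R(17): 2 → C
O(14)−X(23): -9≡17 → R
I(8)−C(2): 6 → G
A(0)−S(18): -18≡8 → I
X(23)−K(10): 13 → N
D(3)−B(1): 2 → C
W(22)−R(17): 5 → F
B(1)−X(23): -22≡4 → E
S(18)−C(2): 16 → Q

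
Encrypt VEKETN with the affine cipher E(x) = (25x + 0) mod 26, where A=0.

V(21): 25·21+0=525≡5 → F
E(4): 25·4+0=100≡22 → W
K(10): 25·10+0=250≡16 → Q
E(4): 25·4+0=100≡22 → W
T(19): 25·19+0=475≡7 → H
N(13): 25·13+0=325≡13 → N

FWQWHN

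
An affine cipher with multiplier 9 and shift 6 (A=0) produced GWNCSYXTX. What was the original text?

AWVOKCZNZ

The inverse of 9 mod 26 is 3, since 9·3=27≡1. Apply D(y)=3·(y−6) mod 26:
G(6): 3·(6−6)=0 → A
W(22): 3·(22−6)=48≡22 → W
N(13): 3·(13−6)=21 → V
C(2): 3·(2−6)=-12≡14 → O
S(18): 3·(18−6)=36≡10 → K
Y(24): 3·(24−6)=54≡2 → C
X(23): 3·(23−6)=51≡25 → Z
T(19): 3·(19−6)=39≡13 → N
X(23): 3·(23−6)=51≡25 → Z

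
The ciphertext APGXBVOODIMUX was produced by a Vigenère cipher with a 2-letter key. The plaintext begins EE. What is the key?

Subtract each crib letter from the matching ciphertext letter (mod 26):
A(0)−E(4)=-4≡22 → W
P(15)−E(4)=11 → L

WL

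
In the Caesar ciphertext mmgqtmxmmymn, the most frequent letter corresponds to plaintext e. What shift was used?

8

The most frequent ciphertext letter is m (appears 6 times).
m is position 12; e is position 4.
Shift = 8.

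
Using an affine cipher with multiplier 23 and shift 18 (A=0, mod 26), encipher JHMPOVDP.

J(9): 23·9+18=225≡17 → R
H(7): 23·7+18=179≡23 → X
M(12): 23·12+18=294≡8 → I
P(15): 23·15+18=363≡25 → Z
O(14): 23·14+18=340≡2 → C
V(21): 23·21+18=501≡7 → H
D(3): 23·3+18=87≡9 → J
P(15): 23·15+18=363≡25 → Z

RXIZCHJZ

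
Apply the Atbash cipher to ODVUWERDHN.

O(14) → L(11)
D(3) → W(22)
V(21) → E(4)
U(20) → F(5)
W(22) → D(3)
E(4) → V(21)
R(17) → I(8)
D(3) → W(22)
H(7) → S(18)
N(13) → M(12)

LWEFDVIWSM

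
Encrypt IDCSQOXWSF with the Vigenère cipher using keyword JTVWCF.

Repeat the key across the message: JTVWCFJTVW
I(8)+J(9): 17 → R
D(3)+T(19): 22 → W
C(2)+V(21): 23 → X
S(18)+W(22): 40≡14 → O
Q(16)+C(2): 18 → S
O(14)+F(5): 19 → T
X(23)+J(9): 32≡6 → G
W(22)+T(19): 41≡15 → P
S(18)+V(21): 39≡13 → N
F(5)+W(22): 27≡1 → B

RWXOSTGPNB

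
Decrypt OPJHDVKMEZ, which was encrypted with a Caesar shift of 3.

O(14): 14−3=11 → L
P(15): 15−3=12 → M
J(9): 9−3=6 → G
H(7): 7−3=4 → E
D(3): 3−3=0 → A
V(21): 21−3=18 → S
K(10): 10−3=7 → H
M(12): 12−3=9 → J
E(4): 4−3=1 → B
Z(25): 25−3=22 → W

LMGEASHJBW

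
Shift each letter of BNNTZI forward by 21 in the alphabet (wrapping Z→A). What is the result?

WIIOUD

B(1): 1+21=22 → W
N(13): 13+21=34≡8 → I
N(13): 13+21=34≡8 → I
T(19): 19+21=40≡14 → O
Z(25): 25+21=46≡20 → U
I(8): 8+21=29≡3 → D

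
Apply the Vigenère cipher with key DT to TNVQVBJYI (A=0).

Repeat the key across the message: DTDTDTDTD
T(19)+D(3): 22 → W
N(13)+T(19): 32≡6 → G
V(21)+D(3): 24 → Y
Q(16)+T(19): 35≡9 → J
V(21)+D(3): 24 → Y
B(1)+T(19): 20 → U
J(9)+D(3): 12 → M
Y(24)+T(19): 43≡17 → R
I(8)+D(3): 11 → L

WGYJYUMRL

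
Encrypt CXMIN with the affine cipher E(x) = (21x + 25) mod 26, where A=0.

PORLM

C(2): 21·2+25=67≡15 → P
X(23): 21·23+25=508≡14 → O
M(12): 21·12+25=277≡17 → R
I(8): 21·8+25=193≡11 → L
N(13): 21·13+25=298≡12 → M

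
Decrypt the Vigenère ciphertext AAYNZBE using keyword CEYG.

YWAHXXG

Repeat the key across the ciphertext: CEYGCEY
A(0)−C(2): -2≡24 → Y
A(0)−E(4): -4≡22 → W
Y(24)−Y(24): 0 → A
N(13)−G(6): 7 → H
Z(25)−C(2): 23 → X
B(1)−E(4): -3≡23 → X
E(4)−Y(24): -20≡6 → G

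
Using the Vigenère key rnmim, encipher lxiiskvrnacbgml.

Repeat the key across the message: rnmimrnmimrnmim
l(11)+r(17): 28≡2 → c
x(23)+n(13): 36≡10 → k
i(8)+m(12): 20 → u
i(8)+i(8): 16 → q
s(18)+m(12): 30≡4 → e
k(10)+r(17): 27≡1 → b
v(21)+n(13): 34≡8 → i
r(17)+m(12): 29≡3 → d
n(13)+i(8): 21 → v
a(0)+m(12): 12 → m
c(2)+r(17): 19 → t
b(1)+n(13): 14 → o
g(6)+m(12): 18 → s
m(12)+i(8): 20 → u
l(11)+m(12): 23 → x

ckuqebidvmtosux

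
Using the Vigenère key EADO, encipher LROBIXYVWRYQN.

PRRPMXBJARBER

Repeat the key across the message: EADOEADOEADOE
L(11)+E(4): 15 → P
R(17)+A(0): 17 → R
O(14)+D(3): 17 → R
B(1)+O(14): 15 → P
I(8)+E(4): 12 → M
X(23)+A(0): 23 → X
Y(24)+D(3): 27≡1 → B
V(21)+O(14): 35≡9 → J
W(22)+E(4): 26≡0 → A
R(17)+A(0): 17 → R
Y(24)+D(3): 27≡1 → B
Q(16)+O(14): 30≡4 → E
N(13)+E(4): 17 → R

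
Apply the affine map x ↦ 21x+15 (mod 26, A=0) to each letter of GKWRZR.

LRJIUI

G(6): 21·6+15=141≡11 → L
K(10): 21·10+15=225≡17 → R
W(22): 21·22+15=477≡9 → J
R(17): 21·17+15=372≡8 → I
Z(25): 21·25+15=540≡20 → U
R(17): 21·17+15=372≡8 → I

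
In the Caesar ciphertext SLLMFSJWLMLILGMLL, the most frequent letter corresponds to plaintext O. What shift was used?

23

The most frequent ciphertext letter is L (appears 7 times).
L is position 11; O is position 14.
Shift = -3≡23.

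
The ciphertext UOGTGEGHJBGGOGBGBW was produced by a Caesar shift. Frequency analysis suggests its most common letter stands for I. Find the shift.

24

The most frequent ciphertext letter is G (appears 7 times).
G is position 6; I is position 8.
Shift = -2≡24.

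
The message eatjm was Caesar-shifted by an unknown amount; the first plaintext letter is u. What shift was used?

From the crib: e(4)−u(20)=-16≡10, so the shift is 10.

10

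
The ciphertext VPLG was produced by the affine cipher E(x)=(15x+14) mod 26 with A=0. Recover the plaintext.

XHFW

The inverse of 15 mod 26 is 7, since 15·7=105≡1. Apply D(y)=7·(y−14) mod 26:
V(21): 7·(21−14)=49≡23 → X
P(15): 7·(15−14)=7 → H
L(11): 7·(11−14)=-21≡5 → F
G(6): 7·(6−14)=-56≡22 → W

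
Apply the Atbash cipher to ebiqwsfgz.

e(4) → v(21)
b(1) → y(24)
i(8) → r(17)
q(16) → j(9)
w(22) → d(3)
s(18) → h(7)
f(5) → u(20)
g(6) → t(19)
z(25) → a(0)

vyrjdhuta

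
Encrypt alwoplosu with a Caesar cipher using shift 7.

a(0): 0+7=7 → h
l(11): 11+7=18 → s
w(22): 22+7=29≡3 → d
o(14): 14+7=21 → v
p(15): 15+7=22 → w
l(11): 11+7=18 → s
o(14): 14+7=21 → v
s(18): 18+7=25 → z
u(20): 20+7=27≡1 → b

hsdvwsvzb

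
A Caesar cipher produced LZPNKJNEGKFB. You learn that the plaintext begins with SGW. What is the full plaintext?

From the crib: L(11)−S(18)=-7≡19, so the shift is 19.
Subtract 19 from each ciphertext letter:
L(11): 11−19=-8≡18 → S
Z(25): 25−19=6 → G
P(15): 15−19=-4≡22 → W
N(13): 13−19=-6≡20 → U
K(10): 10−19=-9≡17 → R
J(9): 9−19=-10≡16 → Q
N(13): 13−19=-6≡20 → U
E(4): 4−19=-15≡11 → L
G(6): 6−19=-13≡13 → N
K(10): 10−19=-9≡17 → R
F(5): 5−19=-14≡12 → M
B(1): 1−19=-18≡8 → I

SGWURQULNRMI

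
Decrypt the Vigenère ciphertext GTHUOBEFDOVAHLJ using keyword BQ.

FDGENLDPCYUKGVI

Repeat the key across the ciphertext: BQBQBQBQBQBQBQB
G(6)−B(1): 5 → F
T(19)−Q(16): 3 → D
H(7)−B(1): 6 → G
U(20)−Q(16): 4 → E
O(14)−B(1): 13 → N
B(1)−Q(16): -15≡11 → L
E(4)−B(1): 3 → D
F(5)−Q(16): -11≡15 → P
D(3)−B(1): 2 → C
O(14)−Q(16): -2≡24 → Y
V(21)−B(1): 20 → U
A(0)−Q(16): -16≡10 → K
H(7)−B(1): 6 → G
L(11)−Q(16): -5≡21 → V
J(9)−B(1): 8 → I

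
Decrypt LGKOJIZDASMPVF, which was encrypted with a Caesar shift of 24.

NIMQLKBFCUORXH

L(11): 11−24=-13≡13 → N
G(6): 6−24=-18≡8 → I
K(10): 10−24=-14≡12 → M
O(14): 14−24=-10≡16 → Q
J(9): 9−24=-15≡11 → L
I(8): 8−24=-16≡10 → K
Z(25): 25−24=1 → B
D(3): 3−24=-21≡5 → F
A(0): 0−24=-24≡2 → C
S(18): 18−24=-6≡20 → U
M(12): 12−24=-12≡14 → O
P(15): 15−24=-9≡17 → R
V(21): 21−24=-3≡23 → X
F(5): 5−24=-19≡7 → H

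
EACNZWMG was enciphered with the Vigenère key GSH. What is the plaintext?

YIVHHPGO

Repeat the key across the ciphertext: GSHGSHGS
E(4)−G(6): -2≡24 → Y
A(0)−S(18): -18≡8 → I
C(2)−H(7): -5≡21 → V
N(13)−G(6): 7 → H
Z(25)−S(18): 7 → H
W(22)−H(7): 15 → P
M(12)−G(6): 6 → G
G(6)−S(18): -12≡14 → O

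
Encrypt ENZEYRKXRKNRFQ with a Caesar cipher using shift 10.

E(4): 4+10=14 → O
N(13): 13+10=23 → X
Z(25): 25+10=35≡9 → J
E(4): 4+10=14 → O
Y(24): 24+10=34≡8 → I
R(17): 17+10=27≡1 → B
K(10): 10+10=20 → U
X(23): 23+10=33≡7 → H
R(17): 17+10=27≡1 → B
K(10): 10+10=20 → U
N(13): 13+10=23 → X
R(17): 17+10=27≡1 → B
F(5): 5+10=15 → P
Q(16): 16+10=26≡0 → A

OXJOIBUHBUXBPA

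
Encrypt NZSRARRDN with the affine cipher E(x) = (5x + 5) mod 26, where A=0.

SARMFMMUS

N(13): 5·13+5=70≡18 → S
Z(25): 5·25+5=130≡0 → A
S(18): 5·18+5=95≡17 → R
R(17): 5·17+5=90≡12 → M
A(0): 5·0+5=5 → F
R(17): 5·17+5=90≡12 → M
R(17): 5·17+5=90≡12 → M
D(3): 5·3+5=20 → U
N(13): 5·13+5=70≡18 → S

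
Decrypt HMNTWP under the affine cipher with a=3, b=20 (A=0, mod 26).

NGPRSH

The inverse of 3 mod 26 is 9, since 3·9=27≡1. Apply D(y)=9·(y−20) mod 26:
H(7): 9·(7−20)=-117≡13 → N
M(12): 9·(12−20)=-72≡6 → G
N(13): 9·(13−20)=-63≡15 → P
T(19): 9·(19−20)=-9≡17 → R
W(22): 9·(22−20)=18 → S
P(15): 9·(15−20)=-45≡7 → H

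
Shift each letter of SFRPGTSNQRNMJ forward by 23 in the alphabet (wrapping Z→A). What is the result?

S(18): 18+23=41≡15 → P
F(5): 5+23=28≡2 → C
R(17): 17+23=40≡14 → O
P(15): 15+23=38≡12 → M
G(6): 6+23=29≡3 → D
T(19): 19+23=42≡16 → Q
S(18): 18+23=41≡15 → P
N(13): 13+23=36≡10 → K
Q(16): 16+23=39≡13 → N
R(17): 17+23=40≡14 → O
N(13): 13+23=36≡10 → K
M(12): 12+23=35≡9 → J
J(9): 9+23=32≡6 → G

PCOMDQPKNOKJG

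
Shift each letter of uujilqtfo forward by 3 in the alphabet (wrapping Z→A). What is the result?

xxmlotwir

u(20): 20+3=23 → x
u(20): 20+3=23 → x
j(9): 9+3=12 → m
i(8): 8+3=11 → l
l(11): 11+3=14 → o
q(16): 16+3=19 → t
t(19): 19+3=22 → w
f(5): 5+3=8 → i
o(14): 14+3=17 → r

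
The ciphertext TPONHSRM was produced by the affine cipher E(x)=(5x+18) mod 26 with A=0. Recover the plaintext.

VPUZDAFE

The inverse of 5 mod 26 is 21, since 5·21=105≡1. Apply D(y)=21·(y−18) mod 26:
T(19): 21·(19−18)=21 → V
P(15): 21·(15−18)=-63≡15 → P
O(14): 21·(14−18)=-84≡20 → U
N(13): 21·(13−18)=-105≡25 → Z
H(7): 21·(7−18)=-231≡3 → D
S(18): 21·(18−18)=0 → A
R(17): 21·(17−18)=-21≡5 → F
M(12): 21·(12−18)=-126≡4 → E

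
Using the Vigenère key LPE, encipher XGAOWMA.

Repeat the key across the message: LPELPEL
X(23)+L(11): 34≡8 → I
G(6)+P(15): 21 → V
A(0)+E(4): 4 → E
O(14)+L(11): 25 → Z
W(22)+P(15): 37≡11 → L
M(12)+E(4): 16 → Q
A(0)+L(11): 11 → L

IVEZLQL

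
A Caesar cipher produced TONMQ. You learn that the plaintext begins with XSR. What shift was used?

22

From the crib: T(19)−X(23)=-4≡22, so the shift is 22.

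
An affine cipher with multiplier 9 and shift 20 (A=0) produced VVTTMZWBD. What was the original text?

DDXXCPGVB

The inverse of 9 mod 26 is 3, since 9·3=27≡1. Apply D(y)=3·(y−20) mod 26:
V(21): 3·(21−20)=3 → D
V(21): 3·(21−20)=3 → D
T(19): 3·(19−20)=-3≡23 → X
T(19): 3·(19−20)=-3≡23 → X
M(12): 3·(12−20)=-24≡2 → C
Z(25): 3·(25−20)=15 → P
W(22): 3·(22−20)=6 → G
B(1): 3·(1−20)=-57≡21 → V
D(3): 3·(3−20)=-51≡1 → B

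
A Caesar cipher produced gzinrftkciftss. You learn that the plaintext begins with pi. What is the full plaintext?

From the crib: g(6)−p(15)=-9≡17, so the shift is 17.
Subtract 17 from each ciphertext letter:
g(6): 6−17=-11≡15 → p
z(25): 25−17=8 → i
i(8): 8−17=-9≡17 → r
n(13): 13−17=-4≡22 → w
r(17): 17−17=0 → a
f(5): 5−17=-12≡14 → o
t(19): 19−17=2 → c
k(10): 10−17=-7≡19 → t
c(2): 2−17=-15≡11 → l
i(8): 8−17=-9≡17 → r
f(5): 5−17=-12≡14 → o
t(19): 19−17=2 → c
s(18): 18−17=1 → b
s(18): 18−17=1 → b

pirwaoctlrocbb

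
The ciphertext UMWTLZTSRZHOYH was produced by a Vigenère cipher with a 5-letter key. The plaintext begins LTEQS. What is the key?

Subtract each crib letter from the matching ciphertext letter (mod 26):
U(20)−L(11)=9 → J
M(12)−T(19)=-7≡19 → T
W(22)−E(4)=18 → S
T(19)−Q(16)=3 → D
L(11)−S(18)=-7≡19 → T

JTSDT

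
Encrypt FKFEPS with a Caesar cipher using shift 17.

WBWVGJ

F(5): 5+17=22 → W
K(10): 10+17=27≡1 → B
F(5): 5+17=22 → W
E(4): 4+17=21 → V
P(15): 15+17=32≡6 → G
S(18): 18+17=35≡9 → J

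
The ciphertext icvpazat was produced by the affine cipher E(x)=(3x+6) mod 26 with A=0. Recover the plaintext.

The inverse of 3 mod 26 is 9, since 3·9=27≡1. Apply D(y)=9·(y−6) mod 26:
i(8): 9·(8−6)=18 → s
c(2): 9·(2−6)=-36≡16 → q
v(21): 9·(21−6)=135≡5 → f
p(15): 9·(15−6)=81≡3 → d
a(0): 9·(0−6)=-54≡24 → y
z(25): 9·(25−6)=171≡15 → p
a(0): 9·(0−6)=-54≡24 → y
t(19): 9·(19−6)=117≡13 → n

sqfdypyn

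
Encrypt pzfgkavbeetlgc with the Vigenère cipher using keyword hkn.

wjsnunclrldynm

Repeat the key across the message: hknhknhknhknhk
p(15)+h(7): 22 → w
z(25)+k(10): 35≡9 → j
f(5)+n(13): 18 → s
g(6)+h(7): 13 → n
k(10)+k(10): 20 → u
a(0)+n(13): 13 → n
v(21)+h(7): 28≡2 → c
b(1)+k(10): 11 → l
e(4)+n(13): 17 → r
e(4)+h(7): 11 → l
t(19)+k(10): 29≡3 → d
l(11)+n(13): 24 → y
g(6)+h(7): 13 → n
c(2)+k(10): 12 → m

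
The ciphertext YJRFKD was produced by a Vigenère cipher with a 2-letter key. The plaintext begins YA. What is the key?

Subtract each crib letter from the matching ciphertext letter (mod 26):
Y(24)−Y(24)=0 → A
J(9)−A(0)=9 → J

AJ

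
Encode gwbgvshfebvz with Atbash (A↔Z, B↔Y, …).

tdytehsuvyea

g(6) → t(19)
w(22) → d(3)
b(1) → y(24)
g(6) → t(19)
v(21) → e(4)
s(18) → h(7)
h(7) → s(18)
f(5) → u(20)
e(4) → v(21)
b(1) → y(24)
v(21) → e(4)
z(25) → a(0)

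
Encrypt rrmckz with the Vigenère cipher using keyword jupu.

albwtt

Repeat the key across the message: jupuju
r(17)+j(9): 26≡0 → a
r(17)+u(20): 37≡11 → l
m(12)+p(15): 27≡1 → b
c(2)+u(20): 22 → w
k(10)+j(9): 19 → t
z(25)+u(20): 45≡19 → t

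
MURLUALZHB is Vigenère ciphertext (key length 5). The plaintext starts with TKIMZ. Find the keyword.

TKJZV

Subtract each crib letter from the matching ciphertext letter (mod 26):
M(12)−T(19)=-7≡19 → T
U(20)−K(10)=10 → K
R(17)−I(8)=9 → J
L(11)−M(12)=-1≡25 → Z
U(20)−Z(25)=-5≡21 → V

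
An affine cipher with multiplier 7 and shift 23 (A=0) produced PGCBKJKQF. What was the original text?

KFXINYNZQ

The inverse of 7 mod 26 is 15, since 7·15=105≡1. Apply D(y)=15·(y−23) mod 26:
P(15): 15·(15−23)=-120≡10 → K
G(6): 15·(6−23)=-255≡5 → F
C(2): 15·(2−23)=-315≡23 → X
B(1): 15·(1−23)=-330≡8 → I
K(10): 15·(10−23)=-195≡13 → N
J(9): 15·(9−23)=-210≡24 → Y
K(10): 15·(10−23)=-195≡13 → N
Q(16): 15·(16−23)=-105≡25 → Z
F(5): 15·(5−23)=-270≡16 → Q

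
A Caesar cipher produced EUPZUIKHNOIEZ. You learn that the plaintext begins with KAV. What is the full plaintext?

From the crib: E(4)−K(10)=-6≡20, so the shift is 20.
Subtract 20 from each ciphertext letter:
E(4): 4−20=-16≡10 → K
U(20): 20−20=0 → A
P(15): 15−20=-5≡21 → V
Z(25): 25−20=5 → F
U(20): 20−20=0 → A
I(8): 8−20=-12≡14 → O
K(10): 10−20=-10≡16 → Q
H(7): 7−20=-13≡13 → N
N(13): 13−20=-7≡19 → T
O(14): 14−20=-6≡20 → U
I(8): 8−20=-12≡14 → O
E(4): 4−20=-16≡10 → K
Z(25): 25−20=5 → F

KAVFAOQNTUOKF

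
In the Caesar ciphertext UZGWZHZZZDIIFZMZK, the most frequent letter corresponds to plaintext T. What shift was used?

6

The most frequent ciphertext letter is Z (appears 7 times).
Z is position 25; T is position 19.
Shift = 6.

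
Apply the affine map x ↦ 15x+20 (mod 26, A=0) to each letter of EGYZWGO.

CGQFMGW

E(4): 15·4+20=80≡2 → C
G(6): 15·6+20=110≡6 → G
Y(24): 15·24+20=380≡16 → Q
Z(25): 15·25+20=395≡5 → F
W(22): 15·22+20=350≡12 → M
G(6): 15·6+20=110≡6 → G
O(14): 15·14+20=230≡22 → W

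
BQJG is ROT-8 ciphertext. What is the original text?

TIBY

B(1): 1−8=-7≡19 → T
Q(16): 16−8=8 → I
J(9): 9−8=1 → B
G(6): 6−8=-2≡24 → Y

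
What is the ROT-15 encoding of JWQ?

J(9): 9+15=24 → Y
W(22): 22+15=37≡11 → L
Q(16): 16+15=31≡5 → F

YLF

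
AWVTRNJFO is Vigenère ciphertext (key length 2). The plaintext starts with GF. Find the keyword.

Subtract each crib letter from the matching ciphertext letter (mod 26):
A(0)−G(6)=-6≡20 → U
W(22)−F(5)=17 → R

UR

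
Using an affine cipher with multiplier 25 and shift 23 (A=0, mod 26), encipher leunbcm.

mtdkwvl

l(11): 25·11+23=298≡12 → m
e(4): 25·4+23=123≡19 → t
u(20): 25·20+23=523≡3 → d
n(13): 25·13+23=348≡10 → k
b(1): 25·1+23=48≡22 → w
c(2): 25·2+23=73≡21 → v
m(12): 25·12+23=323≡11 → l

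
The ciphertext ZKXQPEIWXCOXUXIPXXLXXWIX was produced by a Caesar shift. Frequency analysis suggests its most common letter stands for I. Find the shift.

The most frequent ciphertext letter is X (appears 9 times).
X is position 23; I is position 8.
Shift = 15.

15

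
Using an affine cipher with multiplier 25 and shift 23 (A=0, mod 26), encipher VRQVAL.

CGHCXM

V(21): 25·21+23=548≡2 → C
R(17): 25·17+23=448≡6 → G
Q(16): 25·16+23=423≡7 → H
V(21): 25·21+23=548≡2 → C
A(0): 25·0+23=23 → X
L(11): 25·11+23=298≡12 → M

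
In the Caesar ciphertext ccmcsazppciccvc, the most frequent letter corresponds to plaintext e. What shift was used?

The most frequent ciphertext letter is c (appears 7 times).
c is position 2; e is position 4.
Shift = -2≡24.

24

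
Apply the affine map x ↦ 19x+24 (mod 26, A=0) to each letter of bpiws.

rxuac

b(1): 19·1+24=43≡17 → r
p(15): 19·15+24=309≡23 → x
i(8): 19·8+24=176≡20 → u
w(22): 19·22+24=442≡0 → a
s(18): 19·18+24=366≡2 → c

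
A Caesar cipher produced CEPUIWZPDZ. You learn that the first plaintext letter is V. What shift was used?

From the crib: C(2)−V(21)=-19≡7, so the shift is 7.

7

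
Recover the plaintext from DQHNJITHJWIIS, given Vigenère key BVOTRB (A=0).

Repeat the key across the ciphertext: BVOTRBBVOTRBB
D(3)−B(1): 2 → C
Q(16)−V(21): -5≡21 → V
H(7)−O(14): -7≡19 → T
N(13)−T(19): -6≡20 → U
J(9)−R(17): -8≡18 → S
I(8)−B(1): 7 → H
T(19)−B(1): 18 → S
H(7)−V(21): -14≡12 → M
J(9)−O(14): -5≡21 → V
W(22)−T(19): 3 → D
I(8)−R(17): -9≡17 → R
I(8)−B(1): 7 → H
S(18)−B(1): 17 → R

CVTUSHSMVDRHR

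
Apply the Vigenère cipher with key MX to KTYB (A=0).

Repeat the key across the message: MXMX
K(10)+M(12): 22 → W
T(19)+X(23): 42≡16 → Q
Y(24)+M(12): 36≡10 → K
B(1)+X(23): 24 → Y

WQKY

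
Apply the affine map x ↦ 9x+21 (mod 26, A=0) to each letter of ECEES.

FNFFB

E(4): 9·4+21=57≡5 → F
C(2): 9·2+21=39≡13 → N
E(4): 9·4+21=57≡5 → F
E(4): 9·4+21=57≡5 → F
S(18): 9·18+21=183≡1 → B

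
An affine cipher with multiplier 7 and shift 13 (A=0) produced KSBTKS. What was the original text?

The inverse of 7 mod 26 is 15, since 7·15=105≡1. Apply D(y)=15·(y−13) mod 26:
K(10): 15·(10−13)=-45≡7 → H
S(18): 15·(18−13)=75≡23 → X
B(1): 15·(1−13)=-180≡2 → C
T(19): 15·(19−13)=90≡12 → M
K(10): 15·(10−13)=-45≡7 → H
S(18): 15·(18−13)=75≡23 → X

HXCMHX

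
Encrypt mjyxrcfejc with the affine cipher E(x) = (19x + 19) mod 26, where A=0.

nihoefkrif

m(12): 19·12+19=247≡13 → n
j(9): 19·9+19=190≡8 → i
y(24): 19·24+19=475≡7 → h
x(23): 19·23+19=456≡14 → o
r(17): 19·17+19=342≡4 → e
c(2): 19·2+19=57≡5 → f
f(5): 19·5+19=114≡10 → k
e(4): 19·4+19=95≡17 → r
j(9): 19·9+19=190≡8 → i
c(2): 19·2+19=57≡5 → f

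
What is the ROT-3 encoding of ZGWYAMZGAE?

CJZBDPCJDH

Z(25): 25+3=28≡2 → C
G(6): 6+3=9 → J
W(22): 22+3=25 → Z
Y(24): 24+3=27≡1 → B
A(0): 0+3=3 → D
M(12): 12+3=15 → P
Z(25): 25+3=28≡2 → C
G(6): 6+3=9 → J
A(0): 0+3=3 → D
E(4): 4+3=7 → H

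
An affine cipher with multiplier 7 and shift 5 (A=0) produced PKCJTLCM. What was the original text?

The inverse of 7 mod 26 is 15, since 7·15=105≡1. Apply D(y)=15·(y−5) mod 26:
P(15): 15·(15−5)=150≡20 → U
K(10): 15·(10−5)=75≡23 → X
C(2): 15·(2−5)=-45≡7 → H
J(9): 15·(9−5)=60≡8 → I
T(19): 15·(19−5)=210≡2 → C
L(11): 15·(11−5)=90≡12 → M
C(2): 15·(2−5)=-45≡7 → H
M(12): 15·(12−5)=105≡1 → B

UXHICMHB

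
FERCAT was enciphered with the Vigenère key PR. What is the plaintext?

Repeat the key across the ciphertext: PRPRPR
F(5)−P(15): -10≡16 → Q
E(4)−R(17): -13≡13 → N
R(17)−P(15): 2 → C
C(2)−R(17): -15≡11 → L
A(0)−P(15): -15≡11 → L
T(19)−R(17): 2 → C

QNCLLC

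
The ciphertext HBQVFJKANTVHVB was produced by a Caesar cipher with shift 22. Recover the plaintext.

H(7): 7−22=-15≡11 → L
B(1): 1−22=-21≡5 → F
Q(16): 16−22=-6≡20 → U
V(21): 21−22=-1≡25 → Z
F(5): 5−22=-17≡9 → J
J(9): 9−22=-13≡13 → N
K(10): 10−22=-12≡14 → O
A(0): 0−22=-22≡4 → E
N(13): 13−22=-9≡17 → R
T(19): 19−22=-3≡23 → X
V(21): 21−22=-1≡25 → Z
H(7): 7−22=-15≡11 → L
V(21): 21−22=-1≡25 → Z
B(1): 1−22=-21≡5 → F

LFUZJNOERXZLZF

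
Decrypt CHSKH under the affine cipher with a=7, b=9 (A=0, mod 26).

ZWFPW

The inverse of 7 mod 26 is 15, since 7·15=105≡1. Apply D(y)=15·(y−9) mod 26:
C(2): 15·(2−9)=-105≡25 → Z
H(7): 15·(7−9)=-30≡22 → W
S(18): 15·(18−9)=135≡5 → F
K(10): 15·(10−9)=15 → P
H(7): 15·(7−9)=-30≡22 → W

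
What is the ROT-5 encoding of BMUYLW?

B(1): 1+5=6 → G
M(12): 12+5=17 → R
U(20): 20+5=25 → Z
Y(24): 24+5=29≡3 → D
L(11): 11+5=16 → Q
W(22): 22+5=27≡1 → B

GRZDQB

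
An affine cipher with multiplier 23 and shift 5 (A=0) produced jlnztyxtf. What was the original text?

The inverse of 23 mod 26 is 17, since 23·17=391≡1. Apply D(y)=17·(y−5) mod 26:
j(9): 17·(9−5)=68≡16 → q
l(11): 17·(11−5)=102≡24 → y
n(13): 17·(13−5)=136≡6 → g
z(25): 17·(25−5)=340≡2 → c
t(19): 17·(19−5)=238≡4 → e
y(24): 17·(24−5)=323≡11 → l
x(23): 17·(23−5)=306≡20 → u
t(19): 17·(19−5)=238≡4 → e
f(5): 17·(5−5)=0 → a

qygceluea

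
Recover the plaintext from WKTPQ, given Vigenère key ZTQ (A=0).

Repeat the key across the ciphertext: ZTQZT
W(22)−Z(25): -3≡23 → X
K(10)−T(19): -9≡17 → R
T(19)−Q(16): 3 → D
P(15)−Z(25): -10≡16 → Q
Q(16)−T(19): -3≡23 → X

XRDQX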